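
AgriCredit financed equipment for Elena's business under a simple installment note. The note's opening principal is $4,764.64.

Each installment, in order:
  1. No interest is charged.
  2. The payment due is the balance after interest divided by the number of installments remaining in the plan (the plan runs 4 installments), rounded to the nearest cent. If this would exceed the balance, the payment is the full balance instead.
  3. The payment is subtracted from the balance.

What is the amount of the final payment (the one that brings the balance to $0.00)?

$1,191.16

Installment 1: opening $4,764.64; payment $1,191.16; balance $3,573.48
Installment 2: opening $3,573.48; payment $1,191.16; balance $2,382.32
Installment 3: opening $2,382.32; payment $1,191.16; balance $1,191.16
Installment 4: opening $1,191.16; payment $1,191.16; balance $0.00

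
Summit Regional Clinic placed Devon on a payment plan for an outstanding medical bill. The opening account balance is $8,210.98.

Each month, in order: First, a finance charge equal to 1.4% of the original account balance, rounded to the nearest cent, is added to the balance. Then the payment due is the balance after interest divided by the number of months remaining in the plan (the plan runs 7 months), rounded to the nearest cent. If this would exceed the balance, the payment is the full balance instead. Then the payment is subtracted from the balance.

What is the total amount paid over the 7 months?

# | Opening | Interest | Payment | End bal
1 | $8,210.98 | $114.95 | $1,189.42 | $7,136.51
2 | $7,136.51 | $114.95 | $1,208.58 | $6,042.88
3 | $6,042.88 | $114.95 | $1,231.57 | $4,926.26
4 | $4,926.26 | $114.95 | $1,260.30 | $3,780.91
5 | $3,780.91 | $114.95 | $1,298.62 | $2,597.24
6 | $2,597.24 | $114.95 | $1,356.10 | $1,356.09
7 | $1,356.09 | $114.95 | $1,471.04 | $0.00
Total paid: $9,015.63

$9,015.63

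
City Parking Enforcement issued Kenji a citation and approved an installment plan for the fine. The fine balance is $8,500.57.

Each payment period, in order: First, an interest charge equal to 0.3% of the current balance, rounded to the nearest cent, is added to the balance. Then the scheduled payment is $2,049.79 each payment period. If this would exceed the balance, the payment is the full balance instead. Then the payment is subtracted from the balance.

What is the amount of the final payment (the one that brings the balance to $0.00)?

Payment period 1: $8,500.57 +$25.50 interest = $8,526.07; pay $2,049.79 → $6,476.28
Payment period 2: $6,476.28 +$19.43 interest = $6,495.71; pay $2,049.79 → $4,445.92
Payment period 3: $4,445.92 +$13.34 interest = $4,459.26; pay $2,049.79 → $2,409.47
Payment period 4: $2,409.47 +$7.23 interest = $2,416.70; pay $2,049.79 → $366.91
Payment period 5: $366.91 +$1.10 interest = $368.01; pay $368.01 → $0.00

$368.01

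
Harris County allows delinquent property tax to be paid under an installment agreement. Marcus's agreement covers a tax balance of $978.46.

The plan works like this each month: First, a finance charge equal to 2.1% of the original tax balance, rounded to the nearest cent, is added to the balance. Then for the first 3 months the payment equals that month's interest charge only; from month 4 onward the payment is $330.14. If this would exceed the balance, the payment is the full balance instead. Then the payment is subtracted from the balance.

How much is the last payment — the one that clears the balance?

$70.24

Month 1: opening $978.46; interest $20.55 → $999.01; payment $20.55; balance $978.46
Month 2: opening $978.46; interest $20.55 → $999.01; payment $20.55; balance $978.46
Month 3: opening $978.46; interest $20.55 → $999.01; payment $20.55; balance $978.46
Month 4: opening $978.46; interest $20.55 → $999.01; payment $330.14; balance $668.87
Month 5: opening $668.87; interest $20.55 → $689.42; payment $330.14; balance $359.28
Month 6: opening $359.28; interest $20.55 → $379.83; payment $330.14; balance $49.69
Month 7: opening $49.69; interest $20.55 → $70.24; payment $70.24; balance $0.00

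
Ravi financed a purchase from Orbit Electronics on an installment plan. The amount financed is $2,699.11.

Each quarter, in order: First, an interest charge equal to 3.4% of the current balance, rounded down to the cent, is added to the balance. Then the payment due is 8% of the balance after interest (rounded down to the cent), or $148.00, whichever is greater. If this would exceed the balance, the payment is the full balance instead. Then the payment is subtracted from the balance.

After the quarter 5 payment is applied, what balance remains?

Quarter 1: $2,699.11 +$91.76 interest = $2,790.87; pay $223.26 → $2,567.61
Quarter 2: $2,567.61 +$87.29 interest = $2,654.90; pay $212.39 → $2,442.51
Quarter 3: $2,442.51 +$83.04 interest = $2,525.55; pay $202.04 → $2,323.51
Quarter 4: $2,323.51 +$78.99 interest = $2,402.50; pay $192.20 → $2,210.30
Quarter 5: $2,210.30 +$75.15 interest = $2,285.45; pay $182.83 → $2,102.62

$2,102.62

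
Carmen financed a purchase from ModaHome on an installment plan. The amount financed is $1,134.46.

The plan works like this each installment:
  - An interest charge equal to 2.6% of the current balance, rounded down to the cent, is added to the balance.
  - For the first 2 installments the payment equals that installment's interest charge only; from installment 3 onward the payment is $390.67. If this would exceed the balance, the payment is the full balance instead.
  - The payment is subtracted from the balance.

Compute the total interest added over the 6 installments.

# | Opening | Interest | Payment | End bal
1 | $1,134.46 | $29.49 | $29.49 | $1,134.46
2 | $1,134.46 | $29.49 | $29.49 | $1,134.46
3 | $1,134.46 | $29.49 | $390.67 | $773.28
4 | $773.28 | $20.10 | $390.67 | $402.71
5 | $402.71 | $10.47 | $390.67 | $22.51
6 | $22.51 | $0.58 | $23.09 | $0.00
Total interest: $29.49 + $29.49 + $29.49 + $20.10 + $10.47 + $0.58 = $119.62

$119.62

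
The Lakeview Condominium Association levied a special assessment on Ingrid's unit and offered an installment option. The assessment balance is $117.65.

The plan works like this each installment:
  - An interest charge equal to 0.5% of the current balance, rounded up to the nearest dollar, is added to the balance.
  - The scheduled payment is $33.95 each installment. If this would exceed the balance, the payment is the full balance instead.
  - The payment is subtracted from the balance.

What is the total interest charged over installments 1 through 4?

Installment 1: opening $117.65; interest $1.00 → $118.65; payment $33.95; balance $84.70
Installment 2: opening $84.70; interest $1.00 → $85.70; payment $33.95; balance $51.75
Installment 3: opening $51.75; interest $1.00 → $52.75; payment $33.95; balance $18.80
Installment 4: opening $18.80; interest $1.00 → $19.80; payment $19.80; balance $0.00
Total interest: $1.00 + $1.00 + $1.00 + $1.00 = $4.00

$4.00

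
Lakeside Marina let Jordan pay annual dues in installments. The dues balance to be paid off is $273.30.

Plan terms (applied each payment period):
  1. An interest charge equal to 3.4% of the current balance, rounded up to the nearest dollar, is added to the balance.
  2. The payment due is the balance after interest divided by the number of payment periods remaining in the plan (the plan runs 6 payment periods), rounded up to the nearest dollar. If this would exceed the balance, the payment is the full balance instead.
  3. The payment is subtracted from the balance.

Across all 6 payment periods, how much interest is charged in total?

$38.00

Payment period 1: opening $273.30; interest $10.00 → $283.30; payment $48.00; balance $235.30
Payment period 2: opening $235.30; interest $9.00 → $244.30; payment $49.00; balance $195.30
Payment period 3: opening $195.30; interest $7.00 → $202.30; payment $51.00; balance $151.30
Payment period 4: opening $151.30; interest $6.00 → $157.30; payment $53.00; balance $104.30
Payment period 5: opening $104.30; interest $4.00 → $108.30; payment $55.00; balance $53.30
Payment period 6: opening $53.30; interest $2.00 → $55.30; payment $55.30; balance $0.00
Total interest: $10.00 + $9.00 + $7.00 + $6.00 + $4.00 + $2.00 = $38.00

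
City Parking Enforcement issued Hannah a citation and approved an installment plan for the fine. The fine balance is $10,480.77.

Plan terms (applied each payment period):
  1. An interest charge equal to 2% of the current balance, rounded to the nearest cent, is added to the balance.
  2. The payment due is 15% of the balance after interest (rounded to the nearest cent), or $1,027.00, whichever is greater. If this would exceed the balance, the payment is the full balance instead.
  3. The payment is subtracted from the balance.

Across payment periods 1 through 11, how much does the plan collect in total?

# | Opening | Interest | Payment | End bal
1 | $10,480.77 | $209.62 | $1,603.56 | $9,086.83
2 | $9,086.83 | $181.74 | $1,390.29 | $7,878.28
3 | $7,878.28 | $157.57 | $1,205.38 | $6,830.47
4 | $6,830.47 | $136.61 | $1,045.06 | $5,922.02
5 | $5,922.02 | $118.44 | $1,027.00 | $5,013.46
6 | $5,013.46 | $100.27 | $1,027.00 | $4,086.73
7 | $4,086.73 | $81.73 | $1,027.00 | $3,141.46
8 | $3,141.46 | $62.83 | $1,027.00 | $2,177.29
9 | $2,177.29 | $43.55 | $1,027.00 | $1,193.84
10 | $1,193.84 | $23.88 | $1,027.00 | $190.72
11 | $190.72 | $3.81 | $194.53 | $0.00
Total paid: $11,600.82

$11,600.82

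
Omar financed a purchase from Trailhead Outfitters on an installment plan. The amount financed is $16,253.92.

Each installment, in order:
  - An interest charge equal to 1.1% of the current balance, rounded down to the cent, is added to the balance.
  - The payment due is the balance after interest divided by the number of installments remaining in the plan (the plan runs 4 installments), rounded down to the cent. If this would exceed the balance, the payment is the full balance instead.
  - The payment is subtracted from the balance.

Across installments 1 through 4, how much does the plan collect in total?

Installment 1: opening $16,253.92; interest $178.79 → $16,432.71; payment $4,108.17; balance $12,324.54
Installment 2: opening $12,324.54; interest $135.56 → $12,460.10; payment $4,153.36; balance $8,306.74
Installment 3: opening $8,306.74; interest $91.37 → $8,398.11; payment $4,199.05; balance $4,199.06
Installment 4: opening $4,199.06; interest $46.18 → $4,245.24; payment $4,245.24; balance $0.00
Total paid: $16,705.82

$16,705.82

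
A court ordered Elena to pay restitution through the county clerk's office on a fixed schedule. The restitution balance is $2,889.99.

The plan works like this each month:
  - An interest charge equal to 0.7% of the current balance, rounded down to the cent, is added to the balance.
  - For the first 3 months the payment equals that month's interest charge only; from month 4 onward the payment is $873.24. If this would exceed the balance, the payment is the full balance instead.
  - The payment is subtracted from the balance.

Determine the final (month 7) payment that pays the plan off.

$315.17

Month 1: opening $2,889.99; interest $20.22 → $2,910.21; payment $20.22; balance $2,889.99
Month 2: opening $2,889.99; interest $20.22 → $2,910.21; payment $20.22; balance $2,889.99
Month 3: opening $2,889.99; interest $20.22 → $2,910.21; payment $20.22; balance $2,889.99
Month 4: opening $2,889.99; interest $20.22 → $2,910.21; payment $873.24; balance $2,036.97
Month 5: opening $2,036.97; interest $14.25 → $2,051.22; payment $873.24; balance $1,177.98
Month 6: opening $1,177.98; interest $8.24 → $1,186.22; payment $873.24; balance $312.98
Month 7: opening $312.98; interest $2.19 → $315.17; payment $315.17; balance $0.00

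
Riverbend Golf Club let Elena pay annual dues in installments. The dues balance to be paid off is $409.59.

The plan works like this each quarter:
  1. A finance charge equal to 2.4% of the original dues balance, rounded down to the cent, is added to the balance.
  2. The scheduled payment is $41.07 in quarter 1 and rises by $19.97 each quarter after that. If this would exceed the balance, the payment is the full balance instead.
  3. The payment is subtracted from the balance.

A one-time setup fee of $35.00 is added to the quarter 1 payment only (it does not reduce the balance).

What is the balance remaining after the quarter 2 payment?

$327.14

# | Opening | Interest | Payment | Fee | End bal
1 | $409.59 | $9.83 | $41.07 | $35.00 | $378.35
2 | $378.35 | $9.83 | $61.04 | — | $327.14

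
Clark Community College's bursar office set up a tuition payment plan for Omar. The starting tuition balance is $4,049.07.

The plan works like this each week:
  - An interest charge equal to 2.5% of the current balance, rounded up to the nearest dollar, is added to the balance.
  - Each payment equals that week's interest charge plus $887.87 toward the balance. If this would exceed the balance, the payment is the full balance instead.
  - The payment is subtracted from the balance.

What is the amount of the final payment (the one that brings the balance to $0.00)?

$510.59

Week 1: opening $4,049.07; interest $102.00 → $4,151.07; payment $989.87; balance $3,161.20
Week 2: opening $3,161.20; interest $80.00 → $3,241.20; payment $967.87; balance $2,273.33
Week 3: opening $2,273.33; interest $57.00 → $2,330.33; payment $944.87; balance $1,385.46
Week 4: opening $1,385.46; interest $35.00 → $1,420.46; payment $922.87; balance $497.59
Week 5: opening $497.59; interest $13.00 → $510.59; payment $510.59; balance $0.00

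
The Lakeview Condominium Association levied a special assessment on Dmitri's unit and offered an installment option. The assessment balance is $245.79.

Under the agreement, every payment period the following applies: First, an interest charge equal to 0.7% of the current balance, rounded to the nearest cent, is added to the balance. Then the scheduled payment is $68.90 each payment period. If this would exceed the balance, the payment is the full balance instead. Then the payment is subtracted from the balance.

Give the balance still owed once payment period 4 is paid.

Payment period 1: $245.79 +$1.72 interest = $247.51; pay $68.90 → $178.61
Payment period 2: $178.61 +$1.25 interest = $179.86; pay $68.90 → $110.96
Payment period 3: $110.96 +$0.78 interest = $111.74; pay $68.90 → $42.84
Payment period 4: $42.84 +$0.30 interest = $43.14; pay $43.14 → $0.00

$0.00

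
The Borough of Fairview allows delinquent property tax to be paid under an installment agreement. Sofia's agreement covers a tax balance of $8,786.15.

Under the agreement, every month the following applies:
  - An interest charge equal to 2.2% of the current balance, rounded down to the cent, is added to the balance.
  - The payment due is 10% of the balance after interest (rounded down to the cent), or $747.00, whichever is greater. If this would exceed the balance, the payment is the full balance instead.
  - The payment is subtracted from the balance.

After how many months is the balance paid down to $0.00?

14

Month 1: opening $8,786.15; interest $193.29 → $8,979.44; payment $897.94; balance $8,081.50
Month 2: opening $8,081.50; interest $177.79 → $8,259.29; payment $825.92; balance $7,433.37
Month 3: opening $7,433.37; interest $163.53 → $7,596.90; payment $759.69; balance $6,837.21
Month 4: opening $6,837.21; interest $150.41 → $6,987.62; payment $747.00; balance $6,240.62
Month 5: opening $6,240.62; interest $137.29 → $6,377.91; payment $747.00; balance $5,630.91
Month 6: opening $5,630.91; interest $123.88 → $5,754.79; payment $747.00; balance $5,007.79
Month 7: opening $5,007.79; interest $110.17 → $5,117.96; payment $747.00; balance $4,370.96
Month 8: opening $4,370.96; interest $96.16 → $4,467.12; payment $747.00; balance $3,720.12
Month 9: opening $3,720.12; interest $81.84 → $3,801.96; payment $747.00; balance $3,054.96
Month 10: opening $3,054.96; interest $67.20 → $3,122.16; payment $747.00; balance $2,375.16
Month 11: opening $2,375.16; interest $52.25 → $2,427.41; payment $747.00; balance $1,680.41
Month 12: opening $1,680.41; interest $36.96 → $1,717.37; payment $747.00; balance $970.37
Month 13: opening $970.37; interest $21.34 → $991.71; payment $747.00; balance $244.71
Month 14: opening $244.71; interest $5.38 → $250.09; payment $250.09; balance $0.00
Balance reaches $0.00 in month 14.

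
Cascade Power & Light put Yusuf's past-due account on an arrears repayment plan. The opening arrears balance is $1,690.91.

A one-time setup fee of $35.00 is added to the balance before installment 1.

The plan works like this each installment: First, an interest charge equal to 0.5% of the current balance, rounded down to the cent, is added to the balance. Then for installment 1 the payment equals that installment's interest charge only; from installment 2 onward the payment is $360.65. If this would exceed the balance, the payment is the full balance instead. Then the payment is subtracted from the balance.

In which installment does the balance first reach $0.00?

Installment 1: $1,725.91 +$8.62 interest = $1,734.53; pay $8.62 → $1,725.91
Installment 2: $1,725.91 +$8.62 interest = $1,734.53; pay $360.65 → $1,373.88
Installment 3: $1,373.88 +$6.86 interest = $1,380.74; pay $360.65 → $1,020.09
Installment 4: $1,020.09 +$5.10 interest = $1,025.19; pay $360.65 → $664.54
Installment 5: $664.54 +$3.32 interest = $667.86; pay $360.65 → $307.21
Installment 6: $307.21 +$1.53 interest = $308.74; pay $308.74 → $0.00
Balance reaches $0.00 in installment 6.

6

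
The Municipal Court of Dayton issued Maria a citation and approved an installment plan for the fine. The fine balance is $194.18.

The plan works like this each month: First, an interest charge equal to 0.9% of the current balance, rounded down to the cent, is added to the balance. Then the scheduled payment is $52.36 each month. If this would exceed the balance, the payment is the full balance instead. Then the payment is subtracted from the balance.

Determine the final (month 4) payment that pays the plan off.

$41.32

Month 1: opening $194.18; interest $1.74 → $195.92; payment $52.36; balance $143.56
Month 2: opening $143.56; interest $1.29 → $144.85; payment $52.36; balance $92.49
Month 3: opening $92.49; interest $0.83 → $93.32; payment $52.36; balance $40.96
Month 4: opening $40.96; interest $0.36 → $41.32; payment $41.32; balance $0.00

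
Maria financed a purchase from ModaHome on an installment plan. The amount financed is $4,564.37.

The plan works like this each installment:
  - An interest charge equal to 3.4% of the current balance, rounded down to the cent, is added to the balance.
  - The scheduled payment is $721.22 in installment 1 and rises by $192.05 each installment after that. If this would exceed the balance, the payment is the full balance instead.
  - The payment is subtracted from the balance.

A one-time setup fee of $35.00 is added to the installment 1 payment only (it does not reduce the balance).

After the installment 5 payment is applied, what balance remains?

$0.00

Installment 1: opening $4,564.37; interest $155.18 → $4,719.55; payment $721.22 (+ $35.00 fee); balance $3,998.33
Installment 2: opening $3,998.33; interest $135.94 → $4,134.27; payment $913.27; balance $3,221.00
Installment 3: opening $3,221.00; interest $109.51 → $3,330.51; payment $1,105.32; balance $2,225.19
Installment 4: opening $2,225.19; interest $75.65 → $2,300.84; payment $1,297.37; balance $1,003.47
Installment 5: opening $1,003.47; interest $34.11 → $1,037.58; payment $1,037.58; balance $0.00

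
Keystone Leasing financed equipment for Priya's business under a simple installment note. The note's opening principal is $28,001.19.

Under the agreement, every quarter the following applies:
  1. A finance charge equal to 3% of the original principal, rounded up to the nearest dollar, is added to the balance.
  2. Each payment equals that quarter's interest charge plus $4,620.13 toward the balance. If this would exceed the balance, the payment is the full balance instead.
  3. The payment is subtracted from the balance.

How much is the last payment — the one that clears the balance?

Quarter 1: $28,001.19 +$841.00 interest = $28,842.19; pay $5,461.13 → $23,381.06
Quarter 2: $23,381.06 +$841.00 interest = $24,222.06; pay $5,461.13 → $18,760.93
Quarter 3: $18,760.93 +$841.00 interest = $19,601.93; pay $5,461.13 → $14,140.80
Quarter 4: $14,140.80 +$841.00 interest = $14,981.80; pay $5,461.13 → $9,520.67
Quarter 5: $9,520.67 +$841.00 interest = $10,361.67; pay $5,461.13 → $4,900.54
Quarter 6: $4,900.54 +$841.00 interest = $5,741.54; pay $5,461.13 → $280.41
Quarter 7: $280.41 +$841.00 interest = $1,121.41; pay $1,121.41 → $0.00

$1,121.41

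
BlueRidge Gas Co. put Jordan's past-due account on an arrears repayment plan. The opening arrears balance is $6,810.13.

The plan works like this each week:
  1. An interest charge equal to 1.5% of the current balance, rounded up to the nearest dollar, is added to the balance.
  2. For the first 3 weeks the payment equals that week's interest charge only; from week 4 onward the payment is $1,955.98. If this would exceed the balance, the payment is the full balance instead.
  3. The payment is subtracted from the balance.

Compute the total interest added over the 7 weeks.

# | Opening | Interest | Payment | End bal
1 | $6,810.13 | $103.00 | $103.00 | $6,810.13
2 | $6,810.13 | $103.00 | $103.00 | $6,810.13
3 | $6,810.13 | $103.00 | $103.00 | $6,810.13
4 | $6,810.13 | $103.00 | $1,955.98 | $4,957.15
5 | $4,957.15 | $75.00 | $1,955.98 | $3,076.17
6 | $3,076.17 | $47.00 | $1,955.98 | $1,167.19
7 | $1,167.19 | $18.00 | $1,185.19 | $0.00
Total interest: $103.00 + $103.00 + $103.00 + $103.00 + $75.00 + $47.00 + $18.00 = $552.00

$552.00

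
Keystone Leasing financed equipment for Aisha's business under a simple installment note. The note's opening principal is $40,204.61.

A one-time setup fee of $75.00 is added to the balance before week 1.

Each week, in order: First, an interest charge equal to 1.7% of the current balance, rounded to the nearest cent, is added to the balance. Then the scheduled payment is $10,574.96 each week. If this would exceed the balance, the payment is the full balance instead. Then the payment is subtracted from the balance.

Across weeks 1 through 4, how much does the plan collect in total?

$41,998.34

# | Opening | Interest | Payment | End bal
1 | $40,279.61 | $684.75 | $10,574.96 | $30,389.40
2 | $30,389.40 | $516.62 | $10,574.96 | $20,331.06
3 | $20,331.06 | $345.63 | $10,574.96 | $10,101.73
4 | $10,101.73 | $171.73 | $10,273.46 | $0.00
Total paid: $41,998.34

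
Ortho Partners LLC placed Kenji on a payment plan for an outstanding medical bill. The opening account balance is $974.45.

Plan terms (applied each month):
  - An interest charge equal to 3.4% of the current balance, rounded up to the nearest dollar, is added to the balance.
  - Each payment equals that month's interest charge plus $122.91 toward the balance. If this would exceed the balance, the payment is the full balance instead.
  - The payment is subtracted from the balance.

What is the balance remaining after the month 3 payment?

# | Opening | Interest | Payment | End bal
1 | $974.45 | $34.00 | $156.91 | $851.54
2 | $851.54 | $29.00 | $151.91 | $728.63
3 | $728.63 | $25.00 | $147.91 | $605.72

$605.72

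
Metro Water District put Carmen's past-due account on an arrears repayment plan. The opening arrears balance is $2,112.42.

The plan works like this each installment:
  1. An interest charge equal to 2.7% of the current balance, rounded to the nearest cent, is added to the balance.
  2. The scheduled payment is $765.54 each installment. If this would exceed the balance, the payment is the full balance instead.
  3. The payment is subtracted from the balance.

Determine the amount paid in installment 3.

$694.55

Installment 1: opening $2,112.42; interest $57.04 → $2,169.46; payment $765.54; balance $1,403.92
Installment 2: opening $1,403.92; interest $37.91 → $1,441.83; payment $765.54; balance $676.29
Installment 3: opening $676.29; interest $18.26 → $694.55; payment $694.55; balance $0.00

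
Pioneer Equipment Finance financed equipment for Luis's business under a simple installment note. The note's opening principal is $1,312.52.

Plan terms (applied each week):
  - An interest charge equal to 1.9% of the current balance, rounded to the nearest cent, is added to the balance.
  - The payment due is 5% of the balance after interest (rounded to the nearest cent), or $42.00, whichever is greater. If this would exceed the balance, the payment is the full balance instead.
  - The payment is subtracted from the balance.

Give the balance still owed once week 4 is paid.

Week 1: opening $1,312.52; interest $24.94 → $1,337.46; payment $66.87; balance $1,270.59
Week 2: opening $1,270.59; interest $24.14 → $1,294.73; payment $64.74; balance $1,229.99
Week 3: opening $1,229.99; interest $23.37 → $1,253.36; payment $62.67; balance $1,190.69
Week 4: opening $1,190.69; interest $22.62 → $1,213.31; payment $60.67; balance $1,152.64

$1,152.64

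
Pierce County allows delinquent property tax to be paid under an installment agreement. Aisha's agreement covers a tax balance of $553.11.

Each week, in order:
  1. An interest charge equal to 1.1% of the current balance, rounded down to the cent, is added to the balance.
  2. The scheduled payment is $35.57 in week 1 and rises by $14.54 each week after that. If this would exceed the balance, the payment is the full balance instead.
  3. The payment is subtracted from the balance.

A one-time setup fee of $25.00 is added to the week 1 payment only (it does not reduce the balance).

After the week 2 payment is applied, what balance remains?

$479.26

Week 1: opening $553.11; interest $6.08 → $559.19; payment $35.57 (+ $25.00 fee); balance $523.62
Week 2: opening $523.62; interest $5.75 → $529.37; payment $50.11; balance $479.26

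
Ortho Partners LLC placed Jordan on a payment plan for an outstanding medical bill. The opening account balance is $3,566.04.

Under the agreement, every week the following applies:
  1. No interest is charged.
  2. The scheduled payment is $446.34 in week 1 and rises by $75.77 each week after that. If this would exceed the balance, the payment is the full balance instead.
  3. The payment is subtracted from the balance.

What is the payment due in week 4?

Week 1: opening $3,566.04; payment $446.34; balance $3,119.70
Week 2: opening $3,119.70; payment $522.11; balance $2,597.59
Week 3: opening $2,597.59; payment $597.88; balance $1,999.71
Week 4: opening $1,999.71; payment $673.65; balance $1,326.06

$673.65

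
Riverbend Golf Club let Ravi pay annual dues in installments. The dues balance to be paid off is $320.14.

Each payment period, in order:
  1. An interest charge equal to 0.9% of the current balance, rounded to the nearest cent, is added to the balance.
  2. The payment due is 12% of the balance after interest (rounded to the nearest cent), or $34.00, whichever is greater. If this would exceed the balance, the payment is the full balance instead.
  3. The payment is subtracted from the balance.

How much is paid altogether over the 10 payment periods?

Payment period 1: opening $320.14; interest $2.88 → $323.02; payment $38.76; balance $284.26
Payment period 2: opening $284.26; interest $2.56 → $286.82; payment $34.42; balance $252.40
Payment period 3: opening $252.40; interest $2.27 → $254.67; payment $34.00; balance $220.67
Payment period 4: opening $220.67; interest $1.99 → $222.66; payment $34.00; balance $188.66
Payment period 5: opening $188.66; interest $1.70 → $190.36; payment $34.00; balance $156.36
Payment period 6: opening $156.36; interest $1.41 → $157.77; payment $34.00; balance $123.77
Payment period 7: opening $123.77; interest $1.11 → $124.88; payment $34.00; balance $90.88
Payment period 8: opening $90.88; interest $0.82 → $91.70; payment $34.00; balance $57.70
Payment period 9: opening $57.70; interest $0.52 → $58.22; payment $34.00; balance $24.22
Payment period 10: opening $24.22; interest $0.22 → $24.44; payment $24.44; balance $0.00
Total paid: $335.62

$335.62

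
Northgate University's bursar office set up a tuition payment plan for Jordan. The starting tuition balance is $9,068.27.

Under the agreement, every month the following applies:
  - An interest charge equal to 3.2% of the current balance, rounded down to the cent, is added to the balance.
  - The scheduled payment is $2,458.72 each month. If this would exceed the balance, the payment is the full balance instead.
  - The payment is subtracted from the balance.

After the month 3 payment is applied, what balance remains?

Month 1: $9,068.27 +$290.18 interest = $9,358.45; pay $2,458.72 → $6,899.73
Month 2: $6,899.73 +$220.79 interest = $7,120.52; pay $2,458.72 → $4,661.80
Month 3: $4,661.80 +$149.17 interest = $4,810.97; pay $2,458.72 → $2,352.25

$2,352.25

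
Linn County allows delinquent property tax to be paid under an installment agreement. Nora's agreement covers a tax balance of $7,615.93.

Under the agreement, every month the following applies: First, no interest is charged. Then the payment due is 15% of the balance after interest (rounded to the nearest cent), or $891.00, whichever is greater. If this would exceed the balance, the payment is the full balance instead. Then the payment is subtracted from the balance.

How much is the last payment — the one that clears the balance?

Month 1: $7,615.93 − $1,142.39 → $6,473.54
Month 2: $6,473.54 − $971.03 → $5,502.51
Month 3: $5,502.51 − $891.00 → $4,611.51
Month 4: $4,611.51 − $891.00 → $3,720.51
Month 5: $3,720.51 − $891.00 → $2,829.51
Month 6: $2,829.51 − $891.00 → $1,938.51
Month 7: $1,938.51 − $891.00 → $1,047.51
Month 8: $1,047.51 − $891.00 → $156.51
Month 9: $156.51 − $156.51 → $0.00

$156.51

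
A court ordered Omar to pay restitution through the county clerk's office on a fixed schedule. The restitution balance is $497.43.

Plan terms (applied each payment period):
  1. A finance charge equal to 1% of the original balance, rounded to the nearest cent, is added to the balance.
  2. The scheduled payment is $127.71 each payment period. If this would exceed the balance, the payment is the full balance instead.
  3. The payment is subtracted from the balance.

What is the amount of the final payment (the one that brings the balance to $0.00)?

Payment period 1: opening $497.43; interest $4.97 → $502.40; payment $127.71; balance $374.69
Payment period 2: opening $374.69; interest $4.97 → $379.66; payment $127.71; balance $251.95
Payment period 3: opening $251.95; interest $4.97 → $256.92; payment $127.71; balance $129.21
Payment period 4: opening $129.21; interest $4.97 → $134.18; payment $127.71; balance $6.47
Payment period 5: opening $6.47; interest $4.97 → $11.44; payment $11.44; balance $0.00

$11.44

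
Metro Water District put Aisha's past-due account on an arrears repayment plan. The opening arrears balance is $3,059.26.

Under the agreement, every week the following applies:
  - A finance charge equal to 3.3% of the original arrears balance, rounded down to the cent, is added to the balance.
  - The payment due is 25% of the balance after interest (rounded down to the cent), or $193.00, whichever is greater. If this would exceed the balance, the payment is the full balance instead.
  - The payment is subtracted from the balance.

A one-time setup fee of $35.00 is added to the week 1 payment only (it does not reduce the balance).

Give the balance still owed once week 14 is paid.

# | Opening | Interest | Payment | Fee | End bal
1 | $3,059.26 | $100.95 | $790.05 | $35.00 | $2,370.16
2 | $2,370.16 | $100.95 | $617.77 | — | $1,853.34
3 | $1,853.34 | $100.95 | $488.57 | — | $1,465.72
4 | $1,465.72 | $100.95 | $391.66 | — | $1,175.01
5 | $1,175.01 | $100.95 | $318.99 | — | $956.97
6 | $956.97 | $100.95 | $264.48 | — | $793.44
7 | $793.44 | $100.95 | $223.59 | — | $670.80
8 | $670.80 | $100.95 | $193.00 | — | $578.75
9 | $578.75 | $100.95 | $193.00 | — | $486.70
10 | $486.70 | $100.95 | $193.00 | — | $394.65
11 | $394.65 | $100.95 | $193.00 | — | $302.60
12 | $302.60 | $100.95 | $193.00 | — | $210.55
13 | $210.55 | $100.95 | $193.00 | — | $118.50
14 | $118.50 | $100.95 | $193.00 | — | $26.45

$26.45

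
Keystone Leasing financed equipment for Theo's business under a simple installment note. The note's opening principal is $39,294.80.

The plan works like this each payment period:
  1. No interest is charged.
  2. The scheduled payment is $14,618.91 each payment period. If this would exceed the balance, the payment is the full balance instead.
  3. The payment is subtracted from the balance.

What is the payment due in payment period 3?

Payment period 1: opening $39,294.80; payment $14,618.91; balance $24,675.89
Payment period 2: opening $24,675.89; payment $14,618.91; balance $10,056.98
Payment period 3: opening $10,056.98; payment $10,056.98; balance $0.00

$10,056.98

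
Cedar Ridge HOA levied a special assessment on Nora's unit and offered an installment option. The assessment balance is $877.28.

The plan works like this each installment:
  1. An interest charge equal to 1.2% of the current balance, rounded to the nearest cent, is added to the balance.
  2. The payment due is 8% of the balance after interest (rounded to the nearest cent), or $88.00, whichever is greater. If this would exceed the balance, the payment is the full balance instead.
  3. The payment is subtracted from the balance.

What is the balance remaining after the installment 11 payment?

$0.00

Installment 1: opening $877.28; interest $10.53 → $887.81; payment $88.00; balance $799.81
Installment 2: opening $799.81; interest $9.60 → $809.41; payment $88.00; balance $721.41
Installment 3: opening $721.41; interest $8.66 → $730.07; payment $88.00; balance $642.07
Installment 4: opening $642.07; interest $7.70 → $649.77; payment $88.00; balance $561.77
Installment 5: opening $561.77; interest $6.74 → $568.51; payment $88.00; balance $480.51
Installment 6: opening $480.51; interest $5.77 → $486.28; payment $88.00; balance $398.28
Installment 7: opening $398.28; interest $4.78 → $403.06; payment $88.00; balance $315.06
Installment 8: opening $315.06; interest $3.78 → $318.84; payment $88.00; balance $230.84
Installment 9: opening $230.84; interest $2.77 → $233.61; payment $88.00; balance $145.61
Installment 10: opening $145.61; interest $1.75 → $147.36; payment $88.00; balance $59.36
Installment 11: opening $59.36; interest $0.71 → $60.07; payment $60.07; balance $0.00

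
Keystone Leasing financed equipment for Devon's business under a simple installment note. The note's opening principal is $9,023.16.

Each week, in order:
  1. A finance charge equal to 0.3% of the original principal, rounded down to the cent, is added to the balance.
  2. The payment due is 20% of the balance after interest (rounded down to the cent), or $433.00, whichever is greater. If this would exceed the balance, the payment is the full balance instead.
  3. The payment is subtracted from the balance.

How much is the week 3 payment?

$1,168.17

Week 1: $9,023.16 +$27.06 interest = $9,050.22; pay $1,810.04 → $7,240.18
Week 2: $7,240.18 +$27.06 interest = $7,267.24; pay $1,453.44 → $5,813.80
Week 3: $5,813.80 +$27.06 interest = $5,840.86; pay $1,168.17 → $4,672.69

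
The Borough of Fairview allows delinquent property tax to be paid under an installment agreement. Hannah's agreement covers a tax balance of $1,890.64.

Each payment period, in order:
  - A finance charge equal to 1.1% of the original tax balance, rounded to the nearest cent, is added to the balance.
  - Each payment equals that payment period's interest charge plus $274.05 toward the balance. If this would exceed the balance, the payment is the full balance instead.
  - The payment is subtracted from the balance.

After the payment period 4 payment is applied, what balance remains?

$794.44

Payment period 1: opening $1,890.64; interest $20.80 → $1,911.44; payment $294.85; balance $1,616.59
Payment period 2: opening $1,616.59; interest $20.80 → $1,637.39; payment $294.85; balance $1,342.54
Payment period 3: opening $1,342.54; interest $20.80 → $1,363.34; payment $294.85; balance $1,068.49
Payment period 4: opening $1,068.49; interest $20.80 → $1,089.29; payment $294.85; balance $794.44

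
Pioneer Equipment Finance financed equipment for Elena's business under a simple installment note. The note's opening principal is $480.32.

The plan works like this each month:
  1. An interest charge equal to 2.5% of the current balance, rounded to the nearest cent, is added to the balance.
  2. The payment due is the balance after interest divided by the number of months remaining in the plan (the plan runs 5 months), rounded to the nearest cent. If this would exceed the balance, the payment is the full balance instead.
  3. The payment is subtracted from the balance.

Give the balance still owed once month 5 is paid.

# | Opening | Interest | Payment | End bal
1 | $480.32 | $12.01 | $98.47 | $393.86
2 | $393.86 | $9.85 | $100.93 | $302.78
3 | $302.78 | $7.57 | $103.45 | $206.90
4 | $206.90 | $5.17 | $106.04 | $106.03
5 | $106.03 | $2.65 | $108.68 | $0.00

$0.00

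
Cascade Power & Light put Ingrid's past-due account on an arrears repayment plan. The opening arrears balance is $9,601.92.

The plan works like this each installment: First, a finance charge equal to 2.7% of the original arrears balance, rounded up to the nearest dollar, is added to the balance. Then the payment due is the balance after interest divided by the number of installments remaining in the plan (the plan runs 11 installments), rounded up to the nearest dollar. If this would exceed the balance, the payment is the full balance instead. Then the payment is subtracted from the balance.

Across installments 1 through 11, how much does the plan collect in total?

# | Opening | Interest | Payment | End bal
1 | $9,601.92 | $260.00 | $897.00 | $8,964.92
2 | $8,964.92 | $260.00 | $923.00 | $8,301.92
3 | $8,301.92 | $260.00 | $952.00 | $7,609.92
4 | $7,609.92 | $260.00 | $984.00 | $6,885.92
5 | $6,885.92 | $260.00 | $1,021.00 | $6,124.92
6 | $6,124.92 | $260.00 | $1,065.00 | $5,319.92
7 | $5,319.92 | $260.00 | $1,116.00 | $4,463.92
8 | $4,463.92 | $260.00 | $1,181.00 | $3,542.92
9 | $3,542.92 | $260.00 | $1,268.00 | $2,534.92
10 | $2,534.92 | $260.00 | $1,398.00 | $1,396.92
11 | $1,396.92 | $260.00 | $1,656.92 | $0.00
Total paid: $12,461.92

$12,461.92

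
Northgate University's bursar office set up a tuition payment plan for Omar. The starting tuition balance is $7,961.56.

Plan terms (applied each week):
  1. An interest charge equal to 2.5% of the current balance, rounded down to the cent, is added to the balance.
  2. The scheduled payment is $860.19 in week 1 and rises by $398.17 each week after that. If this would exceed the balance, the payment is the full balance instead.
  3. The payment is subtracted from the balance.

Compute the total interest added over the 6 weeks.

Week 1: opening $7,961.56; interest $199.03 → $8,160.59; payment $860.19; balance $7,300.40
Week 2: opening $7,300.40; interest $182.51 → $7,482.91; payment $1,258.36; balance $6,224.55
Week 3: opening $6,224.55; interest $155.61 → $6,380.16; payment $1,656.53; balance $4,723.63
Week 4: opening $4,723.63; interest $118.09 → $4,841.72; payment $2,054.70; balance $2,787.02
Week 5: opening $2,787.02; interest $69.67 → $2,856.69; payment $2,452.87; balance $403.82
Week 6: opening $403.82; interest $10.09 → $413.91; payment $413.91; balance $0.00
Total interest: $199.03 + $182.51 + $155.61 + $118.09 + $69.67 + $10.09 = $735.00

$735.00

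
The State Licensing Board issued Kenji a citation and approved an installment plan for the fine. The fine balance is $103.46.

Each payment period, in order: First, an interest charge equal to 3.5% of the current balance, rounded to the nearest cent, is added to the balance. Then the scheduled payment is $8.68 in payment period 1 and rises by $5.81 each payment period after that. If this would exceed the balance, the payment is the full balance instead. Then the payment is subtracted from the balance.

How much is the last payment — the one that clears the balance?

# | Opening | Interest | Payment | End bal
1 | $103.46 | $3.62 | $8.68 | $98.40
2 | $98.40 | $3.44 | $14.49 | $87.35
3 | $87.35 | $3.06 | $20.30 | $70.11
4 | $70.11 | $2.45 | $26.11 | $46.45
5 | $46.45 | $1.63 | $31.92 | $16.16
6 | $16.16 | $0.57 | $16.73 | $0.00

$16.73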